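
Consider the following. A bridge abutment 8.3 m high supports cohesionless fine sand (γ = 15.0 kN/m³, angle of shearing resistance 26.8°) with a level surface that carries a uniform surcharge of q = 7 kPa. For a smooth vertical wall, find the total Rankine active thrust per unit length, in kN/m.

K_a = tan²(45° − φ/2) = 0.3785.
Soil triangle: ½ K_a γ H² = 0.5×0.3785×15.0×8.3² = 195.5 kN/m.
Surcharge rectangle: K_a q H = 0.3785×7×8.3 = 21.99 kN/m.
Total = 195.5 + 21.99 = 217.5 kN/m.

218 kN/m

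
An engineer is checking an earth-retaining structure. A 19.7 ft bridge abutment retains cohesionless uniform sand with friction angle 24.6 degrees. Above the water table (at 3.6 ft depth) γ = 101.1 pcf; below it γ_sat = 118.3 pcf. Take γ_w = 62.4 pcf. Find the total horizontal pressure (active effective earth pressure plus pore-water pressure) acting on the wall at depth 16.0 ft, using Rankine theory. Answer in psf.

1210 psf

K_a = (1 − sin φ)/(1 + sin φ) = 0.4121.
γ' = 118.3 − 62.4 = 55.90 pcf.
Effective vertical stress at 16.0 ft: σ'_v = 101.1×3.6 + 55.90×12.4 = 1057 psf.
σ'_h = K_a σ'_v = 0.4121 × 1057 = 435.7 psf; u = γ_w × 12.4 = 773.8 psf.
Total σ_h = 435.7 + 773.8 = 1209 psf.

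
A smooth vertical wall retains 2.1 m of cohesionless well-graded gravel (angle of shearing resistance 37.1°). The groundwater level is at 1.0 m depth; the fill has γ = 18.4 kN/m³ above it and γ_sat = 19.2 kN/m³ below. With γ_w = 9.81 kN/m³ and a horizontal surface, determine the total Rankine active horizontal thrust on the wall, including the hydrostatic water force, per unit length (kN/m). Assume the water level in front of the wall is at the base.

14.6 kN/m

K_a = tan²(45° − φ/2) = 0.2475.
γ' = 19.2 − 9.81 = 9.390 kN/m³. Depth below WT = 1.1 m.
σ'_h at WT = K_a γ d_w = 4.554 kPa; at base = 4.554 + K_a γ' × 1.1 = 7.110 kPa.
P₁ (0–1.0 m) = ½×4.554×1.0 = 2.277. P₂ (1.0–2.1 m) = ½(4.554+7.110)×1.1 = 6.415.
P_w = ½ γ_w h₂² = 0.5×9.81×1.1² = 5.935. Total = 2.277+6.415+5.935 = 14.63 kN/m.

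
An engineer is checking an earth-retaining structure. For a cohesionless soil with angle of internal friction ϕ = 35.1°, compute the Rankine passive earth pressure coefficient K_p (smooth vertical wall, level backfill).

3.71

K_p = (1 + sin φ)/(1 − sin φ) = tan²(45° + 35.1°/2) = 3.706.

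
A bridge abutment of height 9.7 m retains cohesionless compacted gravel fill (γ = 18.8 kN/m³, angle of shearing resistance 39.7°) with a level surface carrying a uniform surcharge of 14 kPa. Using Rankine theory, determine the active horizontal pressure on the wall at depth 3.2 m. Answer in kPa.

K_a = (1 − sin φ)/(1 + sin φ) = 0.2204.
σ_v = γz + q = 18.8 × 3.2 + 14 = 74.16 kPa.
σ_h = K_a σ_v = 0.2204 × 74.16 = 16.35 kPa.

16.3 kPa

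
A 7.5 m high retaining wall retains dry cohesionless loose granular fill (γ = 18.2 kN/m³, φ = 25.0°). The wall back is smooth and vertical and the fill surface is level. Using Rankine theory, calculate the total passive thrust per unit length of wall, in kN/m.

K_p = tan²(45° + φ/2) = 2.464.
P_p = ½ K_p γ H² = 0.5 × 2.464 × 18.2 × 7.5² = 1261 kN/m.

1260 kN/m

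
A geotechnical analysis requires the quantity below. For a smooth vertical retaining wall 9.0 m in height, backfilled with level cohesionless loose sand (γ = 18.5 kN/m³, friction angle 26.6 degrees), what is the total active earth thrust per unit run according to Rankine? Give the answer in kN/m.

K_a = tan²(45° − φ/2) = 0.3814.
P_a = ½ K_a γ H² = 0.5 × 0.3814 × 18.5 × 9.0² = 285.8 kN/m.

286 kN/m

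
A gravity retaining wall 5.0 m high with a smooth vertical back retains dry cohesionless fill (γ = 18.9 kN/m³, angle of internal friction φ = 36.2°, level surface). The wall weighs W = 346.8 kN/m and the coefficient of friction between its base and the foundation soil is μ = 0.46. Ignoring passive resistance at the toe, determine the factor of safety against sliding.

2.62

K_a = tan²(45° − 36.2°/2) = 0.2574.
P_a = ½K_aγH² = 0.5×0.2574×18.9×5.0² = 60.81 kN/m, acting at H/3 = 1.667 m above the base.
FS_sliding = μW / P_a = 0.46×346.8 / 60.81 = 2.624.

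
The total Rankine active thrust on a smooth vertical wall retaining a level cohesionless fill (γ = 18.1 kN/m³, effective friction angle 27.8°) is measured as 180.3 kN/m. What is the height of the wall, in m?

K_a = 0.3639. P_a = ½ K_a γ H² ⇒ H = √(2P_a/(K_a γ)).
H = √(2×180.3/(0.3639×18.1)) = 7.399 m.

7.40 m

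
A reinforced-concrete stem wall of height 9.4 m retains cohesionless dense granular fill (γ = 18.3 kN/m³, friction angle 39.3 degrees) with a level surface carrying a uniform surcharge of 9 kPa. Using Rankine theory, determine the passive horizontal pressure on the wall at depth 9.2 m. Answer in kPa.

790 kPa

K_p = (1 + sin φ)/(1 − sin φ) = 4.455.
σ_v = γz + q = 18.3 × 9.2 + 9 = 177.4 kPa.
σ_h = K_p σ_v = 4.455 × 177.4 = 790.2 kPa.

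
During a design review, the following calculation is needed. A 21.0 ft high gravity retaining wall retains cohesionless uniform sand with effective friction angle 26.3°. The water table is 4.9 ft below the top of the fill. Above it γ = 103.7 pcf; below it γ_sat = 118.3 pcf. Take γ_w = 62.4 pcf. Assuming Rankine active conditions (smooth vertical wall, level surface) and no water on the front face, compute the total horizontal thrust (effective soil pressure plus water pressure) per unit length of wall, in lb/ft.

14500 lb/ft

K_a = tan²(45° − φ/2) = 0.3859.
γ' = 118.3 − 62.4 = 55.90 pcf. Depth below WT = 16.1 ft.
σ'_h at WT = K_a γ d_w = 196.1 psf; at base = 196.1 + K_a γ' × 16.1 = 543.4 psf.
P₁ (0–4.9 ft) = ½×196.1×4.9 = 480.5. P₂ (4.9–21.0 ft) = ½(196.1+543.4)×16.1 = 5953.
P_w = ½ γ_w h₂² = 0.5×62.4×16.1² = 8087. Total = 480.5+5953+8087 = 14520 lb/ft.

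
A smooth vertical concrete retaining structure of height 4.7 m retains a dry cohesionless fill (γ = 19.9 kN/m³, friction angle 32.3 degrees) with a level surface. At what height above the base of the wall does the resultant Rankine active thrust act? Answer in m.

K_a = 0.3035.
The pressure distribution is triangular, so the resultant acts at H/3 above the base = 4.7/3 = 1.567 m.

1.57 m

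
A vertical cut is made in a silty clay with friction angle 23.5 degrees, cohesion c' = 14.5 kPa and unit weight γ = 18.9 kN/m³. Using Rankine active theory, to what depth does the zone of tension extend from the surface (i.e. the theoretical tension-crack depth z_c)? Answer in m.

K_a = tan²(45° − 23.5°/2) = 0.4298; √K_a = 0.6556.
The active pressure is zero where K_a γ z = 2c√K_a, so z_c = 2c/(γ√K_a) = 2×14.5/(18.9×0.6556) = 2.340 m.

2.34 m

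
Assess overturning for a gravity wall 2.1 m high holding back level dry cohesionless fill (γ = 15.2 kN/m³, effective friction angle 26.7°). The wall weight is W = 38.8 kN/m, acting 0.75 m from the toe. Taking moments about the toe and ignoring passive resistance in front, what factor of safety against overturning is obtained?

3.26

K_a = tan²(45° − 26.7°/2) = 0.3800.
P_a = ½K_aγH² = 0.5×0.3800×15.2×2.1² = 12.73 kN/m, acting at H/3 = 0.7000 m above the base.
Overturning moment M_o = P_a × H/3 = 12.73 × 0.7000 = 8.914.
Resisting moment M_r = W × 0.75 = 38.8 × 0.75 = 29.10.
FS_overturning = M_r/M_o = 29.10/8.914 = 3.264.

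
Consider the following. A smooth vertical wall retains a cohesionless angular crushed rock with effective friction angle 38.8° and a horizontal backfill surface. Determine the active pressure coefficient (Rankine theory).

K_a = (1 − sin φ)/(1 + sin φ) = (1 − sin 38.8°)/(1 + sin 38.8°) = 0.2296.

0.230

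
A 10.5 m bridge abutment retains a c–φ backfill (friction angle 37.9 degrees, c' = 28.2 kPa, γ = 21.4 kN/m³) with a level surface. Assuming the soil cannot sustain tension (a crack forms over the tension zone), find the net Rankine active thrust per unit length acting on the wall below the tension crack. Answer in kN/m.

K_a = 0.2389; √K_a = 0.4888.
Tension-crack depth z_c = 2c/(γ√K_a) = 2×28.2/(21.4×0.4888) = 5.392 m.
σ_a at base = K_a γ H − 2c√K_a = 0.2389×21.4×10.5 − 2×28.2×0.4888 = 26.12 kPa.
P_a = ½ × 26.12 × (H − z_c) = 0.5×26.12×5.108 = 66.72 kN/m.

66.7 kN/m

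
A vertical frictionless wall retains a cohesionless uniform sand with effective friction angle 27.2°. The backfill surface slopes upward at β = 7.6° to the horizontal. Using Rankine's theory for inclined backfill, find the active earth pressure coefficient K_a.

K_a = cos β · (cos β − √(cos²β − cos²φ)) / (cos β + √(cos²β − cos²φ)).
cos β = 0.9912, cos φ = 0.8894, √(cos²β − cos²φ) = 0.4375.
K_a = 0.9912 × (0.9912 − 0.4375)/(0.9912 + 0.4375) = 0.3841.

0.384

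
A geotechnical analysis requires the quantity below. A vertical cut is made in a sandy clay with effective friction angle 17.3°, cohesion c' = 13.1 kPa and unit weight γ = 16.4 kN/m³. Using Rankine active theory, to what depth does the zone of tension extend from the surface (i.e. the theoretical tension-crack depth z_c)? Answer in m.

2.17 m

K_a = tan²(45° − 17.3°/2) = 0.5416; √K_a = 0.7359.
The active pressure is zero where K_a γ z = 2c√K_a, so z_c = 2c/(γ√K_a) = 2×13.1/(16.4×0.7359) = 2.171 m.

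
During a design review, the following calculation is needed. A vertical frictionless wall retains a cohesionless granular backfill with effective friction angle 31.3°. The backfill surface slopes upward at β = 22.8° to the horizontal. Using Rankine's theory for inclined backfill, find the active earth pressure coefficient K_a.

K_a = cos β · (cos β − √(cos²β − cos²φ)) / (cos β + √(cos²β − cos²φ)).
cos β = 0.9219, cos φ = 0.8545, √(cos²β − cos²φ) = 0.3460.
K_a = 0.9219 × (0.9219 − 0.3460)/(0.9219 + 0.3460) = 0.4187.

0.419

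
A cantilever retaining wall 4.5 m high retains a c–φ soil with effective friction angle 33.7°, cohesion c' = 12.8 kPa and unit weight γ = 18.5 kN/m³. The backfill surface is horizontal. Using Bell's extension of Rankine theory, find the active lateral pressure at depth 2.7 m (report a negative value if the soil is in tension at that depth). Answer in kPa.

0.603 kPa

K_a = (1 − sin φ)/(1 + sin φ) = 0.2863.
σ_a = K_a γ z − 2c√K_a = 0.2863×18.5×2.7 − 2×12.8×0.5351 = 0.6030 kPa.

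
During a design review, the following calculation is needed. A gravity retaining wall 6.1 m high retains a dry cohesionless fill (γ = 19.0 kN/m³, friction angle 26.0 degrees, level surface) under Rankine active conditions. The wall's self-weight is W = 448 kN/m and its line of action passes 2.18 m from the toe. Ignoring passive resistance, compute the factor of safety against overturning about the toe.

K_a = tan²(45° − 26.0°/2) = 0.3905.
P_a = ½K_aγH² = 0.5×0.3905×19.0×6.1² = 138.0 kN/m, acting at H/3 = 2.033 m above the base.
Overturning moment M_o = P_a × H/3 = 138.0 × 2.033 = 280.7.
Resisting moment M_r = W × 2.18 = 448 × 2.18 = 976.6.
FS_overturning = M_r/M_o = 976.6/280.7 = 3.480.

3.48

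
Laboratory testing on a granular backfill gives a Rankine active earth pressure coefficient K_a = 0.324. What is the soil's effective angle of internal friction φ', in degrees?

30.7°

K_a = tan²(45° − φ/2) ⇒ 45° − φ/2 = arctan(√0.324) = 29.65°.
φ = 2(45° − 29.65°) = 30.70°.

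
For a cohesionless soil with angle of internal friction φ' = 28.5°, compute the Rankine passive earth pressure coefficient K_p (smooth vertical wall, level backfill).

K_p = (1 + sin φ)/(1 − sin φ) = tan²(45° + 28.5°/2) = 2.825.

2.83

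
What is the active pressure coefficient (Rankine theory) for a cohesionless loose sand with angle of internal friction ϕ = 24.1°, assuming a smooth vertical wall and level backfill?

0.420

K_a = tan²(45° − φ/2) = tan²(32.95°) = 0.4201.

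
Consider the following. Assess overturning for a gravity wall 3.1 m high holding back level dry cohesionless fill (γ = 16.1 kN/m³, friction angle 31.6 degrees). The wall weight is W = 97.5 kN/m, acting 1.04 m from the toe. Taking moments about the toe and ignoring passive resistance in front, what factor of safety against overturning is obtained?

K_a = tan²(45° − 31.6°/2) = 0.3123.
P_a = ½K_aγH² = 0.5×0.3123×16.1×3.1² = 24.16 kN/m, acting at H/3 = 1.033 m above the base.
Overturning moment M_o = P_a × H/3 = 24.16 × 1.033 = 24.97.
Resisting moment M_r = W × 1.04 = 97.5 × 1.04 = 101.4.
FS_overturning = M_r/M_o = 101.4/24.97 = 4.061.

4.06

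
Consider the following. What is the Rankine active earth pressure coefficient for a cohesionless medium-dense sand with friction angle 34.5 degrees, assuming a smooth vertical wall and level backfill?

K_a = (1 − sin φ)/(1 + sin φ) = (1 − sin 34.5°)/(1 + sin 34.5°) = 0.2768.

0.277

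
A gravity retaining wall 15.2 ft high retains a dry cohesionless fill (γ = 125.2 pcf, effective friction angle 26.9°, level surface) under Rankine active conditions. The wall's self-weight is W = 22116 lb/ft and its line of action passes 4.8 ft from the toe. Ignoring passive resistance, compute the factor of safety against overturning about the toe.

3.84

K_a = tan²(45° − 26.9°/2) = 0.3770.
P_a = ½K_aγH² = 0.5×0.3770×125.2×15.2² = 5453 lb/ft, acting at H/3 = 5.067 ft above the base.
Overturning moment M_o = P_a × H/3 = 5453 × 5.067 = 27630.
Resisting moment M_r = W × 4.8 = 22116 × 4.8 = 106200.
FS_overturning = M_r/M_o = 106200/27630 = 3.843.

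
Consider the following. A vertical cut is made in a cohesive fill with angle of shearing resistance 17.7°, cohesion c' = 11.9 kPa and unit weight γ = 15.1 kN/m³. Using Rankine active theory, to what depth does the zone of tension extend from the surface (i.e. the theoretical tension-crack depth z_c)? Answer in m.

K_a = tan²(45° − 17.7°/2) = 0.5337; √K_a = 0.7306.
The active pressure is zero where K_a γ z = 2c√K_a, so z_c = 2c/(γ√K_a) = 2×11.9/(15.1×0.7306) = 2.157 m.

2.16 m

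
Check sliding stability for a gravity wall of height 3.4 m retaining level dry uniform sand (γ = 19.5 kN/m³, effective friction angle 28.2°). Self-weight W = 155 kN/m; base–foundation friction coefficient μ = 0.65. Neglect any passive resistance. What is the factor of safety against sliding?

2.50

K_a = tan²(45° − 28.2°/2) = 0.3582.
P_a = ½K_aγH² = 0.5×0.3582×19.5×3.4² = 40.37 kN/m, acting at H/3 = 1.133 m above the base.
FS_sliding = μW / P_a = 0.65×155 / 40.37 = 2.496.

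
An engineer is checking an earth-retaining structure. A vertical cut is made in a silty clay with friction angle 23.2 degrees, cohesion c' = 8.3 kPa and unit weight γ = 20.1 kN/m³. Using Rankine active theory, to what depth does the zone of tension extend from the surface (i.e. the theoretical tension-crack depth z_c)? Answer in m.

K_a = tan²(45° − 23.2°/2) = 0.4348; √K_a = 0.6594.
The active pressure is zero where K_a γ z = 2c√K_a, so z_c = 2c/(γ√K_a) = 2×8.3/(20.1×0.6594) = 1.252 m.

1.25 m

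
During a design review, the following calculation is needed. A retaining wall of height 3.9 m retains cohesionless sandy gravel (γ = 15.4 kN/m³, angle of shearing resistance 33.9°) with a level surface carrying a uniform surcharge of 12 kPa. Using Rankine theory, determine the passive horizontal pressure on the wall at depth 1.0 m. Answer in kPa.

96.5 kPa

K_p = (1 + sin φ)/(1 − sin φ) = 3.522.
σ_v = γz + q = 15.4 × 1.0 + 12 = 27.40 kPa.
σ_h = K_p σ_v = 3.522 × 27.40 = 96.51 kPa.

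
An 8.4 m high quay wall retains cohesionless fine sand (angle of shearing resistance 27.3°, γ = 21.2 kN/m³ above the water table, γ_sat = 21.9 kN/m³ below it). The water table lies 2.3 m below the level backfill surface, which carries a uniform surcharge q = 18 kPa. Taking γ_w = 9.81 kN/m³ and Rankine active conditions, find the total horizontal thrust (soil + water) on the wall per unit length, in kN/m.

453 kN/m

K_a = tan²(45° − φ/2) = 0.3711.
γ' = 21.9 − 9.81 = 12.09 kN/m³. h₂ = H − d_w = 6.1 m.
σ'_h: at surface K_a·q = 6.680; at WT K_a(q+γd_w) = 24.78; at base K_a(q+γd_w+γ'h₂) = 52.15 kPa.
P₁ = ½(6.680+24.78)×2.3 = 36.18; P₂ = ½(24.78+52.15)×6.1 = 234.6; P_w = ½γ_w h₂² = 182.5.
Total = 36.18+234.6+182.5 = 453.3 kN/m.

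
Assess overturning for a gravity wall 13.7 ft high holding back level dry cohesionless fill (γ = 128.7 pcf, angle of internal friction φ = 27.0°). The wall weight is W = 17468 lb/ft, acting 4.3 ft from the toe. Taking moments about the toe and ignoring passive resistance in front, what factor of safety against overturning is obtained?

K_a = tan²(45° − 27.0°/2) = 0.3755.
P_a = ½K_aγH² = 0.5×0.3755×128.7×13.7² = 4536 lb/ft, acting at H/3 = 4.567 ft above the base.
Overturning moment M_o = P_a × H/3 = 4536 × 4.567 = 20710.
Resisting moment M_r = W × 4.3 = 17468 × 4.3 = 75110.
FS_overturning = M_r/M_o = 75110/20710 = 3.626.

3.63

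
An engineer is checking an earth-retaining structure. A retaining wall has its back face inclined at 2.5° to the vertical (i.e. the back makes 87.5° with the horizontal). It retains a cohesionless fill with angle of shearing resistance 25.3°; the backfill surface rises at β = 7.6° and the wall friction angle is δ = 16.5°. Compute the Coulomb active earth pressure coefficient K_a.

0.420

K_a = sin²(α+φ) / [sin²α · sin(α−δ) · (1 + √{sin(φ+δ)sin(φ−β) / (sin(α−δ)sin(α+β))})²].
With α = 87.5°, φ = 25.3°, δ = 16.5°, β = 7.6°: K_a = 0.4202.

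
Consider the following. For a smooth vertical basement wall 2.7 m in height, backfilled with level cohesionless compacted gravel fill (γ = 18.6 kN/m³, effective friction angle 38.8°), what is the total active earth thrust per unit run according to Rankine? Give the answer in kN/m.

K_a = tan²(45° − φ/2) = 0.2296.
P_a = ½ K_a γ H² = 0.5 × 0.2296 × 18.6 × 2.7² = 15.56 kN/m.

15.6 kN/m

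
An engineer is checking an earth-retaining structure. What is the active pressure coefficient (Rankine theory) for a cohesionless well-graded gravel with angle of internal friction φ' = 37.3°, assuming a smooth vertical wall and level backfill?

0.245

K_a = (1 − sin φ)/(1 + sin φ) = (1 − sin 37.3°)/(1 + sin 37.3°) = 0.2453.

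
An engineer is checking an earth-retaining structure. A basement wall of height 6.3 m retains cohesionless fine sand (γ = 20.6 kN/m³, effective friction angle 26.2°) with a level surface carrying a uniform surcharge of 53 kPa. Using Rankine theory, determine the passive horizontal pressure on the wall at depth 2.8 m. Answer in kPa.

K_p = (1 + sin φ)/(1 − sin φ) = 2.581.
σ_v = γz + q = 20.6 × 2.8 + 53 = 110.7 kPa.
σ_h = K_p σ_v = 2.581 × 110.7 = 285.7 kPa.

286 kPa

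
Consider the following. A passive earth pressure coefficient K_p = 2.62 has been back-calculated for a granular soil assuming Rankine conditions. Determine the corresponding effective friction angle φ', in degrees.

26.6°

K_p = (1+sin φ)/(1−sin φ) ⇒ sin φ = (K_p − 1)/(K_p + 1) = 0.4475.
φ = arcsin(0.4475) = 26.58°.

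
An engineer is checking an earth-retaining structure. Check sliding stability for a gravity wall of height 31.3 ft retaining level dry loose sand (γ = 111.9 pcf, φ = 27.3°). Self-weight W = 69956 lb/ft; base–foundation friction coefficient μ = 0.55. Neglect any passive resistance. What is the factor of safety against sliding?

1.89

K_a = tan²(45° − 27.3°/2) = 0.3711.
P_a = ½K_aγH² = 0.5×0.3711×111.9×31.3² = 20340 lb/ft, acting at H/3 = 10.43 ft above the base.
FS_sliding = μW / P_a = 0.55×69956 / 20340 = 1.891.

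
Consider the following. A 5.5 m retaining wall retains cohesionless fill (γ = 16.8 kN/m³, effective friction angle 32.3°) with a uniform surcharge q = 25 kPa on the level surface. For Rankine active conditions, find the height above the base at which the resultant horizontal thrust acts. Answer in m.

2.16 m

K_a = 0.3035.
Triangular part P₁ = ½K_aγH² = 77.11 at H/3 = 1.833 m; rectangular part P₂ = K_a q H = 41.73 at H/2 = 2.750 m.
ȳ = (P₁·1.833 + P₂·2.750)/(P₁+P₂) = 2.155 m.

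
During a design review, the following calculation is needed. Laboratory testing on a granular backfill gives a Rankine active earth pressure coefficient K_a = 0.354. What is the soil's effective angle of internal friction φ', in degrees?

K_a = tan²(45° − φ/2) ⇒ 45° − φ/2 = arctan(√0.354) = 30.75°.
φ = 2(45° − 30.75°) = 28.50°.

28.5°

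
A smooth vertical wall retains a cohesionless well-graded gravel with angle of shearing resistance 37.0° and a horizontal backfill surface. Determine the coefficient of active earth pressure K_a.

0.249

K_a = tan²(45° − φ/2) = tan²(26.50°) = 0.2486.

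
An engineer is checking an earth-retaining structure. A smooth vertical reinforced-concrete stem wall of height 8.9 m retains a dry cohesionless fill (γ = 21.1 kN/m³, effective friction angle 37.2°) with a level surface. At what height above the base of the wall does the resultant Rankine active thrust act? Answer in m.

K_a = 0.2464.
The pressure distribution is triangular, so the resultant acts at H/3 above the base = 8.9/3 = 2.967 m.

2.97 m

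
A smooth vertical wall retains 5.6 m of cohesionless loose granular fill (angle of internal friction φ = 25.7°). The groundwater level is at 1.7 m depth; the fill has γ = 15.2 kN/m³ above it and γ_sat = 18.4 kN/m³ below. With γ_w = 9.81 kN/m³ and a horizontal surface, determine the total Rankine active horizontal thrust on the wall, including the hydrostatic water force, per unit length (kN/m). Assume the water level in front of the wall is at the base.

K_a = tan²(45° − φ/2) = 0.3950.
γ' = 18.4 − 9.81 = 8.590 kN/m³. Depth below WT = 3.9 m.
σ'_h at WT = K_a γ d_w = 10.21 kPa; at base = 10.21 + K_a γ' × 3.9 = 23.44 kPa.
P₁ (0–1.7 m) = ½×10.21×1.7 = 8.676. P₂ (1.7–5.6 m) = ½(10.21+23.44)×3.9 = 65.62.
P_w = ½ γ_w h₂² = 0.5×9.81×3.9² = 74.61. Total = 8.676+65.62+74.61 = 148.9 kN/m.

149 kN/m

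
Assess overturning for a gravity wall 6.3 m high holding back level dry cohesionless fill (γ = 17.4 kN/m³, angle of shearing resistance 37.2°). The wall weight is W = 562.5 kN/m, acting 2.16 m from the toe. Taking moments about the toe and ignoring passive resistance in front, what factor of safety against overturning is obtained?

6.80

K_a = tan²(45° − 37.2°/2) = 0.2464.
P_a = ½K_aγH² = 0.5×0.2464×17.4×6.3² = 85.09 kN/m, acting at H/3 = 2.100 m above the base.
Overturning moment M_o = P_a × H/3 = 85.09 × 2.100 = 178.7.
Resisting moment M_r = W × 2.16 = 562.5 × 2.16 = 1215.
FS_overturning = M_r/M_o = 1215/178.7 = 6.800.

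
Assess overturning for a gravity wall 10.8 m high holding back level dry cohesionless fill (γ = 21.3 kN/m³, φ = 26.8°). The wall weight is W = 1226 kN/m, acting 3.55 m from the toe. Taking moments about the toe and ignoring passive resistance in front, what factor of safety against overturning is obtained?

2.57

K_a = tan²(45° − 26.8°/2) = 0.3785.
P_a = ½K_aγH² = 0.5×0.3785×21.3×10.8² = 470.1 kN/m, acting at H/3 = 3.600 m above the base.
Overturning moment M_o = P_a × H/3 = 470.1 × 3.600 = 1693.
Resisting moment M_r = W × 3.55 = 1226 × 3.55 = 4352.
FS_overturning = M_r/M_o = 4352/1693 = 2.571.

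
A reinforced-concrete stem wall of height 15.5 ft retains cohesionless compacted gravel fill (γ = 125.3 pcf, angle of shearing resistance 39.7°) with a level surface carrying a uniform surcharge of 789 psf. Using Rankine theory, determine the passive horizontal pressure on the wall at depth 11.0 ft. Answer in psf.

9830 psf

K_p = (1 + sin φ)/(1 − sin φ) = 4.537.
σ_v = γz + q = 125.3 × 11.0 + 789 = 2167 psf.
σ_h = K_p σ_v = 4.537 × 2167 = 9832 psf.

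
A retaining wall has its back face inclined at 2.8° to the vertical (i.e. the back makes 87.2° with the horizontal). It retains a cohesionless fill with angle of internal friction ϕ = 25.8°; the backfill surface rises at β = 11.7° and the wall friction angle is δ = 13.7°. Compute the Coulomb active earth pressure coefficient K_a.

K_a = sin²(α+φ) / [sin²α · sin(α−δ) · (1 + √{sin(φ+δ)sin(φ−β) / (sin(α−δ)sin(α+β))})²].
With α = 87.2°, φ = 25.8°, δ = 13.7°, β = 11.7°: K_a = 0.4491.

0.449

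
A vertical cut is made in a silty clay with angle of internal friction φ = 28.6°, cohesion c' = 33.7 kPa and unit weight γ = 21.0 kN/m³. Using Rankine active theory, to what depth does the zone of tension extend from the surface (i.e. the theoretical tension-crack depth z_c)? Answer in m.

K_a = tan²(45° − 28.6°/2) = 0.3525; √K_a = 0.5938.
The active pressure is zero where K_a γ z = 2c√K_a, so z_c = 2c/(γ√K_a) = 2×33.7/(21.0×0.5938) = 5.405 m.

5.41 m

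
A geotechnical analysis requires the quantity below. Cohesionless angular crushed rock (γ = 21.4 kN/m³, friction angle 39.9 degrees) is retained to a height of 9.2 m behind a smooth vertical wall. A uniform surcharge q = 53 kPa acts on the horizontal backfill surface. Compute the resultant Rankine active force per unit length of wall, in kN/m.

K_a = tan²(45° − φ/2) = 0.2184.
Soil triangle: ½ K_a γ H² = 0.5×0.2184×21.4×9.2² = 197.8 kN/m.
Surcharge rectangle: K_a q H = 0.2184×53×9.2 = 106.5 kN/m.
Total = 197.8 + 106.5 = 304.3 kN/m.

304 kN/m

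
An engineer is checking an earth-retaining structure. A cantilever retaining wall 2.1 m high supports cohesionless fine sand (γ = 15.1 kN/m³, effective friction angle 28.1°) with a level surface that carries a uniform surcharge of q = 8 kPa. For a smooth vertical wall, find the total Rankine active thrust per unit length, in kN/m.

K_a = tan²(45° − φ/2) = 0.3596.
Soil triangle: ½ K_a γ H² = 0.5×0.3596×15.1×2.1² = 11.97 kN/m.
Surcharge rectangle: K_a q H = 0.3596×8×2.1 = 6.041 kN/m.
Total = 11.97 + 6.041 = 18.01 kN/m.

18.0 kN/m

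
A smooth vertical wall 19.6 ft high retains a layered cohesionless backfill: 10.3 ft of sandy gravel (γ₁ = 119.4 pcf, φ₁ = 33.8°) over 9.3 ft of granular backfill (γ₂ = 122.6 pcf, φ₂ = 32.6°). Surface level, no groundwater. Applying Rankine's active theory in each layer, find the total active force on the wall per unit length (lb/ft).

K_a1 = tan²(45°−33.8°/2) = 0.2851; K_a2 = tan²(45°−32.6°/2) = 0.2997.
Layer 1: σ at base = K_a1 γ₁ h₁ = 350.6 psf; P₁ = ½×350.6×10.3 = 1806.
Layer 2: σ_v at top = γ₁h₁ = 1230; σ_h top = K_a2×1230 = 368.6; σ_h base = K_a2×(1230+122.6×9.3) = 710.4.
P₂ = ½(368.6+710.4)×9.3 = 5017. Total P_a = 1806+5017 = 6823 lb/ft.

6820 lb/ft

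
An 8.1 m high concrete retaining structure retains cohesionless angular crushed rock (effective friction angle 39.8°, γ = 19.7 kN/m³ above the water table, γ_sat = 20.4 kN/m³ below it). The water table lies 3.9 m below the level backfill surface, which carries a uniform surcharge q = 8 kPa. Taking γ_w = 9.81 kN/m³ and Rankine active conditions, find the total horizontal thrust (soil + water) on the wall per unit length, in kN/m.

K_a = tan²(45° − φ/2) = 0.2194.
γ' = 20.4 − 9.81 = 10.59 kN/m³. h₂ = H − d_w = 4.2 m.
σ'_h: at surface K_a·q = 1.755; at WT K_a(q+γd_w) = 18.61; at base K_a(q+γd_w+γ'h₂) = 28.37 kPa.
P₁ = ½(1.755+18.61)×3.9 = 39.72; P₂ = ½(18.61+28.37)×4.2 = 98.68; P_w = ½γ_w h₂² = 86.52.
Total = 39.72+98.68+86.52 = 224.9 kN/m.

225 kN/m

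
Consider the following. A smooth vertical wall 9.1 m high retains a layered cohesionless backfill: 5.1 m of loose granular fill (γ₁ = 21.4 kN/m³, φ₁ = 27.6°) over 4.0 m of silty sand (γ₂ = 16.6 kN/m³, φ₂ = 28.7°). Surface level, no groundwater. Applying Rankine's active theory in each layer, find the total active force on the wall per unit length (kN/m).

K_a1 = tan²(45°−27.6°/2) = 0.3668; K_a2 = tan²(45°−28.7°/2) = 0.3511.
Layer 1: σ at base = K_a1 γ₁ h₁ = 40.03 kPa; P₁ = ½×40.03×5.1 = 102.1.
Layer 2: σ_v at top = γ₁h₁ = 109.1; σ_h top = K_a2×109.1 = 38.32; σ_h base = K_a2×(109.1+16.6×4.0) = 61.64.
P₂ = ½(38.32+61.64)×4.0 = 199.9. Total P_a = 102.1+199.9 = 302.0 kN/m.

302 kN/m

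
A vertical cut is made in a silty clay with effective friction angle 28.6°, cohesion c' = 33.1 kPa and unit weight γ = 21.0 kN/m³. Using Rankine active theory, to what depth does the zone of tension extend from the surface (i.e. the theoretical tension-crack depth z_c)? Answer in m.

5.31 m

K_a = tan²(45° − 28.6°/2) = 0.3525; √K_a = 0.5938.
The active pressure is zero where K_a γ z = 2c√K_a, so z_c = 2c/(γ√K_a) = 2×33.1/(21.0×0.5938) = 5.309 m.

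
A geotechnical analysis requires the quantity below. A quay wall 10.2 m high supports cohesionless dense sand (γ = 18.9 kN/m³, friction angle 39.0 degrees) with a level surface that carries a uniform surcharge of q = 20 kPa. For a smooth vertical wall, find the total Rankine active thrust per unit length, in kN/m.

270 kN/m

K_a = tan²(45° − φ/2) = 0.2275.
Soil triangle: ½ K_a γ H² = 0.5×0.2275×18.9×10.2² = 223.7 kN/m.
Surcharge rectangle: K_a q H = 0.2275×20×10.2 = 46.41 kN/m.
Total = 223.7 + 46.41 = 270.1 kN/m.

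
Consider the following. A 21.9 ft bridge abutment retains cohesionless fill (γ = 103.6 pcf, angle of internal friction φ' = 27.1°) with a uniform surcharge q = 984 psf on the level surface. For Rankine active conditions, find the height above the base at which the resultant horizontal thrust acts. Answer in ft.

K_a = 0.3741.
Triangular part P₁ = ½K_aγH² = 9293 at H/3 = 7.300 ft; rectangular part P₂ = K_a q H = 8061 at H/2 = 10.95 ft.
ȳ = (P₁·7.300 + P₂·10.95)/(P₁+P₂) = 8.995 ft.

9.00 ft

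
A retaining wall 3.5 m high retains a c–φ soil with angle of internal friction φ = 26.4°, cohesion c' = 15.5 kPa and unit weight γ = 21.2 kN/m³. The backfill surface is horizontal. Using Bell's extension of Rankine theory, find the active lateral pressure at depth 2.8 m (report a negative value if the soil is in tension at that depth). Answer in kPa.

3.60 kPa

K_a = (1 − sin φ)/(1 + sin φ) = 0.3844.
σ_a = K_a γ z − 2c√K_a = 0.3844×21.2×2.8 − 2×15.5×0.6200 = 3.599 kPa.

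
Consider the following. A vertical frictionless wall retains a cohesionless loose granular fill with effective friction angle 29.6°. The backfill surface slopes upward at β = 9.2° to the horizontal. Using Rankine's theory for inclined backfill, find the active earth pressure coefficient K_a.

0.353

K_a = cos β · (cos β − √(cos²β − cos²φ)) / (cos β + √(cos²β − cos²φ)).
cos β = 0.9871, cos φ = 0.8695, √(cos²β − cos²φ) = 0.4674.
K_a = 0.9871 × (0.9871 − 0.4674)/(0.9871 + 0.4674) = 0.3528.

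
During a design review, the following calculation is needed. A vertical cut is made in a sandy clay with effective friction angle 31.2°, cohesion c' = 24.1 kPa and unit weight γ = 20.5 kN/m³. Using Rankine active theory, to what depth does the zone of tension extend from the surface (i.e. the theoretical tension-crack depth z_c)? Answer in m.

4.17 m

K_a = tan²(45° − 31.2°/2) = 0.3175; √K_a = 0.5635.
The active pressure is zero where K_a γ z = 2c√K_a, so z_c = 2c/(γ√K_a) = 2×24.1/(20.5×0.5635) = 4.173 m.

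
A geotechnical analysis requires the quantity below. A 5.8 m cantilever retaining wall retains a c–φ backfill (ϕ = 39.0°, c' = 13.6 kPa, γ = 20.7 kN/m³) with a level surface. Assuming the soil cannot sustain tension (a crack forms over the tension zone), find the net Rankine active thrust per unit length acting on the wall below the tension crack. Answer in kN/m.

21.8 kN/m

K_a = 0.2275; √K_a = 0.4770.
Tension-crack depth z_c = 2c/(γ√K_a) = 2×13.6/(20.7×0.4770) = 2.755 m.
σ_a at base = K_a γ H − 2c√K_a = 0.2275×20.7×5.8 − 2×13.6×0.4770 = 14.34 kPa.
P_a = ½ × 14.34 × (H − z_c) = 0.5×14.34×3.045 = 21.83 kN/m.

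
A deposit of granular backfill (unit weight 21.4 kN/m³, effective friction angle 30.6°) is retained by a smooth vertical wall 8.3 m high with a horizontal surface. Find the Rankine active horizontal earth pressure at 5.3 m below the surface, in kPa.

K_a = (1 − sin φ)/(1 + sin φ) = 0.3253.
σ_h = K_a γ z = 0.3253 × 21.4 × 5.3 = 36.90 kPa.

36.9 kPa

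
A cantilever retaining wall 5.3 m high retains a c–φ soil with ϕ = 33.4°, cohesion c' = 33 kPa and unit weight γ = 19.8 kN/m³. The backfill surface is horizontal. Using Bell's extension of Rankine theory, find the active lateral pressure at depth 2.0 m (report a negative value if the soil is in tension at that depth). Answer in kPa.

K_a = (1 − sin φ)/(1 + sin φ) = 0.2899.
σ_a = K_a γ z − 2c√K_a = 0.2899×19.8×2.0 − 2×33×0.5384 = -24.06 kPa.

-24.1 kPa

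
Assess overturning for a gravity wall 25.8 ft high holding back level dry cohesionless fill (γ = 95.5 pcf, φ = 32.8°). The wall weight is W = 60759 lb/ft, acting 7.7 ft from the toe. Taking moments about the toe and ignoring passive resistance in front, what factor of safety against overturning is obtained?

K_a = tan²(45° − 32.8°/2) = 0.2973.
P_a = ½K_aγH² = 0.5×0.2973×95.5×25.8² = 9448 lb/ft, acting at H/3 = 8.600 ft above the base.
Overturning moment M_o = P_a × H/3 = 9448 × 8.600 = 81260.
Resisting moment M_r = W × 7.7 = 60759 × 7.7 = 467800.
FS_overturning = M_r/M_o = 467800/81260 = 5.758.

5.76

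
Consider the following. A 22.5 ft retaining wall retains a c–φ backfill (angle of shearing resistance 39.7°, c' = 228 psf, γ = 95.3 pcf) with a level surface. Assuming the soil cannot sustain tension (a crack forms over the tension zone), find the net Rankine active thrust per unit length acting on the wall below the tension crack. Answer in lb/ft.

1590 lb/ft

K_a = 0.2204; √K_a = 0.4695.
Tension-crack depth z_c = 2c/(γ√K_a) = 2×228/(95.3×0.4695) = 10.19 ft.
σ_a at base = K_a γ H − 2c√K_a = 0.2204×95.3×22.5 − 2×228×0.4695 = 258.6 psf.
P_a = ½ × 258.6 × (H − z_c) = 0.5×258.6×12.31 = 1591 lb/ft.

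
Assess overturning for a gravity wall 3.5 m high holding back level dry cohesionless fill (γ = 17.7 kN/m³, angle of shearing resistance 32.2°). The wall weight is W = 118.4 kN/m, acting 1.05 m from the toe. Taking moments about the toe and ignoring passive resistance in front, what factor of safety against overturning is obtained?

3.23

K_a = tan²(45° − 32.2°/2) = 0.3047.
P_a = ½K_aγH² = 0.5×0.3047×17.7×3.5² = 33.04 kN/m, acting at H/3 = 1.167 m above the base.
Overturning moment M_o = P_a × H/3 = 33.04 × 1.167 = 38.54.
Resisting moment M_r = W × 1.05 = 118.4 × 1.05 = 124.3.
FS_overturning = M_r/M_o = 124.3/38.54 = 3.225.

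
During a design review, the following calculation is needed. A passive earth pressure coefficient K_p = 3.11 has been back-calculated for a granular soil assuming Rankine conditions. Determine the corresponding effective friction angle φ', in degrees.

K_p = (1+sin φ)/(1−sin φ) ⇒ sin φ = (K_p − 1)/(K_p + 1) = 0.5134.
φ = arcsin(0.5134) = 30.89°.

30.9°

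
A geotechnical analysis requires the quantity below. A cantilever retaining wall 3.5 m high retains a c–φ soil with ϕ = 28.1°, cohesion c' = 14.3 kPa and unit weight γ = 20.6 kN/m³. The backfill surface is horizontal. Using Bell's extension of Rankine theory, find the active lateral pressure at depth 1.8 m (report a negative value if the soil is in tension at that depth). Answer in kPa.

-3.82 kPa

K_a = (1 − sin φ)/(1 + sin φ) = 0.3596.
σ_a = K_a γ z − 2c√K_a = 0.3596×20.6×1.8 − 2×14.3×0.5997 = -3.816 kPa.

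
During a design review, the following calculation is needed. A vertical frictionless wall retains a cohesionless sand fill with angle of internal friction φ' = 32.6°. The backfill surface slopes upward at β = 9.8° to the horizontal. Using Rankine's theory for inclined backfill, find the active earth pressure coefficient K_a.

0.312

K_a = cos β · (cos β − √(cos²β − cos²φ)) / (cos β + √(cos²β − cos²φ)).
cos β = 0.9854, cos φ = 0.8425, √(cos²β − cos²φ) = 0.5112.
K_a = 0.9854 × (0.9854 − 0.5112)/(0.9854 + 0.5112) = 0.3123.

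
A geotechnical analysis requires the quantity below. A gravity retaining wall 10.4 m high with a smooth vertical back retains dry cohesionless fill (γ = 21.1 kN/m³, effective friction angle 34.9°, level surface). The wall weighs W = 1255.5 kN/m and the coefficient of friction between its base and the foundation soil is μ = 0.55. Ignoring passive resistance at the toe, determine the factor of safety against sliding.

K_a = tan²(45° − 34.9°/2) = 0.2721.
P_a = ½K_aγH² = 0.5×0.2721×21.1×10.4² = 310.5 kN/m, acting at H/3 = 3.467 m above the base.
FS_sliding = μW / P_a = 0.55×1255.5 / 310.5 = 2.224.

2.22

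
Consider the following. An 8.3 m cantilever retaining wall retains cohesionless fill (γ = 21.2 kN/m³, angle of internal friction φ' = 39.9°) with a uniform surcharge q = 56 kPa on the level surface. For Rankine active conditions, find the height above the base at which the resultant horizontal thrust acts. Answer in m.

3.30 m

K_a = 0.2184.
Triangular part P₁ = ½K_aγH² = 159.5 at H/3 = 2.767 m; rectangular part P₂ = K_a q H = 101.5 at H/2 = 4.150 m.
ȳ = (P₁·2.767 + P₂·4.150)/(P₁+P₂) = 3.305 m.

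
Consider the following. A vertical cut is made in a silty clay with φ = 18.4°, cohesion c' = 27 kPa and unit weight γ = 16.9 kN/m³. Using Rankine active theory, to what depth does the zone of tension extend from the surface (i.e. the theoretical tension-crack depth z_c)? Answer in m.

K_a = tan²(45° − 18.4°/2) = 0.5202; √K_a = 0.7212.
The active pressure is zero where K_a γ z = 2c√K_a, so z_c = 2c/(γ√K_a) = 2×27/(16.9×0.7212) = 4.430 m.

4.43 m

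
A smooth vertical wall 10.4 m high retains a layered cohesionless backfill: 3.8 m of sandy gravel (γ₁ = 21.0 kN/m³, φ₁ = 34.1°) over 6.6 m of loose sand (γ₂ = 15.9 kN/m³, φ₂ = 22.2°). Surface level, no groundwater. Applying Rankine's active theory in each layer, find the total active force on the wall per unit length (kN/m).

437 kN/m

K_a1 = tan²(45°−34.1°/2) = 0.2815; K_a2 = tan²(45°−22.2°/2) = 0.4515.
Layer 1: σ at base = K_a1 γ₁ h₁ = 22.47 kPa; P₁ = ½×22.47×3.8 = 42.69.
Layer 2: σ_v at top = γ₁h₁ = 79.80; σ_h top = K_a2×79.80 = 36.03; σ_h base = K_a2×(79.80+15.9×6.6) = 83.42.
P₂ = ½(36.03+83.42)×6.6 = 394.2. Total P_a = 42.69+394.2 = 436.9 kN/m.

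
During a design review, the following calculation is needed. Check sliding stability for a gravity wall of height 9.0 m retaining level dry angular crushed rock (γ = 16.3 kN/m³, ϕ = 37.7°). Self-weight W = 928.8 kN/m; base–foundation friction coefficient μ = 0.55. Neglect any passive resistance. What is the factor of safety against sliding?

K_a = tan²(45° − 37.7°/2) = 0.2411.
P_a = ½K_aγH² = 0.5×0.2411×16.3×9.0² = 159.1 kN/m, acting at H/3 = 3.000 m above the base.
FS_sliding = μW / P_a = 0.55×928.8 / 159.1 = 3.210.

3.21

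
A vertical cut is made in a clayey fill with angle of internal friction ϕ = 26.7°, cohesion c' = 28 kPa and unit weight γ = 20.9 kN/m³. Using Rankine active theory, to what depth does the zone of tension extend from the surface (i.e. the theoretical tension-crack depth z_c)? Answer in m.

4.35 m

K_a = tan²(45° − 26.7°/2) = 0.3800; √K_a = 0.6164.
The active pressure is zero where K_a γ z = 2c√K_a, so z_c = 2c/(γ√K_a) = 2×28/(20.9×0.6164) = 4.347 m.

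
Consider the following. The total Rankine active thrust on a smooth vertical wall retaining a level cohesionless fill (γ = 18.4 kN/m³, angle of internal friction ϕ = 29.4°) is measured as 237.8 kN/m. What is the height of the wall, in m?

K_a = 0.3415. P_a = ½ K_a γ H² ⇒ H = √(2P_a/(K_a γ)).
H = √(2×237.8/(0.3415×18.4)) = 8.700 m.

8.70 m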